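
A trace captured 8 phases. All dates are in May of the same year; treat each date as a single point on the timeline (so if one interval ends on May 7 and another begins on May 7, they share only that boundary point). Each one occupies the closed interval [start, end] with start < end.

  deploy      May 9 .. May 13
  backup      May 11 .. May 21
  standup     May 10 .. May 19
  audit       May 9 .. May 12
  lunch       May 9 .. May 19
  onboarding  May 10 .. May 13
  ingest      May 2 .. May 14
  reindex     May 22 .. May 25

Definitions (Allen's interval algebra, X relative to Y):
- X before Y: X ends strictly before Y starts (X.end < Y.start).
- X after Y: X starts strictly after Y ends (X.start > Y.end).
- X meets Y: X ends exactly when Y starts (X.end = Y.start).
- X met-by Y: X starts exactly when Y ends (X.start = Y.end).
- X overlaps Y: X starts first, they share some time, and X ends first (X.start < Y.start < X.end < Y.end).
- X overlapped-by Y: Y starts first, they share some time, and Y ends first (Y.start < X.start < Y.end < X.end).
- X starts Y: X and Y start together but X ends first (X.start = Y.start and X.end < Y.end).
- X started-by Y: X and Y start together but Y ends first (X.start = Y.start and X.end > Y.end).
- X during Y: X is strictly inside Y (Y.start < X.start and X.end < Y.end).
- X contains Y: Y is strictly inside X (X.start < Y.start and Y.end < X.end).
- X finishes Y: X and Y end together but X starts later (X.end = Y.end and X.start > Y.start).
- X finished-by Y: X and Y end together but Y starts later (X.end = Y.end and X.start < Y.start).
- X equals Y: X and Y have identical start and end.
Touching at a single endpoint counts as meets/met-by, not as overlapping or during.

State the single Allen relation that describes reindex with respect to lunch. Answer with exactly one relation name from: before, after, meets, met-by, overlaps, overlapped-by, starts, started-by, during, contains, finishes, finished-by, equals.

after

reindex = [May 22, May 25]; lunch = [May 9, May 19].
Compare endpoints: reindex.start > lunch.start, reindex.start > lunch.end, reindex.end > lunch.start, reindex.end > lunch.end.
That pattern is 'after'.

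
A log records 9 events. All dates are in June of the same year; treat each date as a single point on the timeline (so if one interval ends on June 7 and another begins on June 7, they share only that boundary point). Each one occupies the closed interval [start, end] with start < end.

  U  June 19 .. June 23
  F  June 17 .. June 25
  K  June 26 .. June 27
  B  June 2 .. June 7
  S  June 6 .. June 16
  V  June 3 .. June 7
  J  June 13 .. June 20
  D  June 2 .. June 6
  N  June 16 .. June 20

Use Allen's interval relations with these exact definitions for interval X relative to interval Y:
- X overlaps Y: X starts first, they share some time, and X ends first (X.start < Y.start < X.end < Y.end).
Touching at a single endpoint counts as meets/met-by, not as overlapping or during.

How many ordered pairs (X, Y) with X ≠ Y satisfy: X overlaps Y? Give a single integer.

Checking all 72 ordered pairs for relation 'overlaps'; matching pairs in alphabetical order:
(B, S): B overlaps S ✓
(D, V): D overlaps V ✓
(J, F): J overlaps F ✓
(J, U): J overlaps U ✓
(N, F): N overlaps F ✓
(N, U): N overlaps U ✓
(S, J): S overlaps J ✓
(V, S): V overlaps S ✓
Count: 8.

8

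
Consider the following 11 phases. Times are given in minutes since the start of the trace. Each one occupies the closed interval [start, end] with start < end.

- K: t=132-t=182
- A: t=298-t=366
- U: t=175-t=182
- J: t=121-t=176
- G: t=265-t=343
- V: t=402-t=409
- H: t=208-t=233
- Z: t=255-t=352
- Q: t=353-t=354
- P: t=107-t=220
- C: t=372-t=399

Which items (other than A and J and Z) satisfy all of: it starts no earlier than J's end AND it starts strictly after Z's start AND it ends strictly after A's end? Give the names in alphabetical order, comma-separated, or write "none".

Conditions: its start is no earlier than J's end (X.start >= t=176) AND its start is strictly after Z's start (X.start > t=255) AND its end is strictly after A's end (X.end > t=366).
C: start t=372 >= t=176? ✓; start t=372 > t=255? ✓; end t=399 > t=366? ✓ → yes.
G: start t=265 >= t=176? ✓; start t=265 > t=255? ✓; end t=343 > t=366? ✗ → no.
H: start t=208 >= t=176? ✓; start t=208 > t=255? ✗; end t=233 > t=366? ✗ → no.
K: start t=132 >= t=176? ✗; start t=132 > t=255? ✗; end t=182 > t=366? ✗ → no.
P: start t=107 >= t=176? ✗; start t=107 > t=255? ✗; end t=220 > t=366? ✗ → no.
Q: start t=353 >= t=176? ✓; start t=353 > t=255? ✓; end t=354 > t=366? ✗ → no.
U: start t=175 >= t=176? ✗; start t=175 > t=255? ✗; end t=182 > t=366? ✗ → no.
V: start t=402 >= t=176? ✓; start t=402 > t=255? ✓; end t=409 > t=366? ✓ → yes.
Result: C, V.

C, V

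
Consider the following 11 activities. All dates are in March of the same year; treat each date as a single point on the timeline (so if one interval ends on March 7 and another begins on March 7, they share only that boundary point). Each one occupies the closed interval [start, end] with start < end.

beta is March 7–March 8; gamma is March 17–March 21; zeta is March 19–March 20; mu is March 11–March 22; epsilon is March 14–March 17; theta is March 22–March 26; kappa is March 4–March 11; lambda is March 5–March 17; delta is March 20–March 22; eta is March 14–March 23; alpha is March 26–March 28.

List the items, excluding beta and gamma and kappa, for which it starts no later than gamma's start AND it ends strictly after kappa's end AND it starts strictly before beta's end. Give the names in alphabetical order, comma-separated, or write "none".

Conditions: its start is no later than gamma's start (X.start <= March 17) AND its end is strictly after kappa's end (X.end > March 11) AND its start is strictly before beta's end (X.start < March 8).
alpha: start March 26 <= March 17? ✗; end March 28 > March 11? ✓; start March 26 < March 8? ✗ → no.
delta: start March 20 <= March 17? ✗; end March 22 > March 11? ✓; start March 20 < March 8? ✗ → no.
epsilon: start March 14 <= March 17? ✓; end March 17 > March 11? ✓; start March 14 < March 8? ✗ → no.
eta: start March 14 <= March 17? ✓; end March 23 > March 11? ✓; start March 14 < March 8? ✗ → no.
lambda: start March 5 <= March 17? ✓; end March 17 > March 11? ✓; start March 5 < March 8? ✓ → yes.
mu: start March 11 <= March 17? ✓; end March 22 > March 11? ✓; start March 11 < March 8? ✗ → no.
theta: start March 22 <= March 17? ✗; end March 26 > March 11? ✓; start March 22 < March 8? ✗ → no.
zeta: start March 19 <= March 17? ✗; end March 20 > March 11? ✓; start March 19 < March 8? ✗ → no.
Result: lambda.

lambda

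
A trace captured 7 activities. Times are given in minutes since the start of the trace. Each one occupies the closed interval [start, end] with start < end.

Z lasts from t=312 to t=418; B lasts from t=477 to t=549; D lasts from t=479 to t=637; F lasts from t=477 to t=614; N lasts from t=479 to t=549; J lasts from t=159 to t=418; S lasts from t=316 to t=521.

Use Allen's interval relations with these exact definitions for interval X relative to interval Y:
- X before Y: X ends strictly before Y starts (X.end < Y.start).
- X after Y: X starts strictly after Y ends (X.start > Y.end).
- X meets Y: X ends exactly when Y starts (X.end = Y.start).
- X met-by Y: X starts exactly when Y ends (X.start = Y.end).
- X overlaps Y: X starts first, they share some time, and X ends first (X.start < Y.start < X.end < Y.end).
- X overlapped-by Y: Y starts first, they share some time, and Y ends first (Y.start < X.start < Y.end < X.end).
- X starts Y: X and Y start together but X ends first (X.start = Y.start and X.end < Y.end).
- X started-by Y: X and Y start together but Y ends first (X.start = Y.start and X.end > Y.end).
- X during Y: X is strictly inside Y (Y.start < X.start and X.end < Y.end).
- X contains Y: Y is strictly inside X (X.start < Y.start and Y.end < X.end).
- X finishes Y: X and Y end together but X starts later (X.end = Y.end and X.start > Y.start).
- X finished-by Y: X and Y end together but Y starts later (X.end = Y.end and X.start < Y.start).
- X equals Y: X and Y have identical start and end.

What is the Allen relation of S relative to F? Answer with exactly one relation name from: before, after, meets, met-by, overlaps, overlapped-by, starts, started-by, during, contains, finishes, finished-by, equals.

S = [t=316, t=521]; F = [t=477, t=614].
Compare endpoints: S.start < F.start, S.start < F.end, S.end > F.start, S.end < F.end.
That pattern is 'overlaps'.

overlaps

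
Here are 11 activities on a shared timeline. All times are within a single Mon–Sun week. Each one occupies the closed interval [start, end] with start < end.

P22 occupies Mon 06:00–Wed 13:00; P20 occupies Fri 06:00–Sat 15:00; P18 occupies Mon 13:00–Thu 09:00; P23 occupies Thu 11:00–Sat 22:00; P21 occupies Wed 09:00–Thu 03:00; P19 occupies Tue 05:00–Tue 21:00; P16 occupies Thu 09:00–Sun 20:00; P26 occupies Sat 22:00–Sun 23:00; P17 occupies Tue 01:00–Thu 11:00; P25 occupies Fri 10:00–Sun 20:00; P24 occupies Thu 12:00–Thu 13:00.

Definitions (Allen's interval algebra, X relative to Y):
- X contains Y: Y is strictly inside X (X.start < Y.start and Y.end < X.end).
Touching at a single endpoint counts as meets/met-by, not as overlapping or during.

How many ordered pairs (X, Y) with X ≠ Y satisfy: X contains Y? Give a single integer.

10

Checking all 110 ordered pairs for relation 'contains'; matching pairs in alphabetical order:
(P16, P20): P16 contains P20 ✓
(P16, P23): P16 contains P23 ✓
(P16, P24): P16 contains P24 ✓
(P17, P19): P17 contains P19 ✓
(P17, P21): P17 contains P21 ✓
(P18, P19): P18 contains P19 ✓
(P18, P21): P18 contains P21 ✓
(P22, P19): P22 contains P19 ✓
(P23, P20): P23 contains P20 ✓
(P23, P24): P23 contains P24 ✓
Count: 10.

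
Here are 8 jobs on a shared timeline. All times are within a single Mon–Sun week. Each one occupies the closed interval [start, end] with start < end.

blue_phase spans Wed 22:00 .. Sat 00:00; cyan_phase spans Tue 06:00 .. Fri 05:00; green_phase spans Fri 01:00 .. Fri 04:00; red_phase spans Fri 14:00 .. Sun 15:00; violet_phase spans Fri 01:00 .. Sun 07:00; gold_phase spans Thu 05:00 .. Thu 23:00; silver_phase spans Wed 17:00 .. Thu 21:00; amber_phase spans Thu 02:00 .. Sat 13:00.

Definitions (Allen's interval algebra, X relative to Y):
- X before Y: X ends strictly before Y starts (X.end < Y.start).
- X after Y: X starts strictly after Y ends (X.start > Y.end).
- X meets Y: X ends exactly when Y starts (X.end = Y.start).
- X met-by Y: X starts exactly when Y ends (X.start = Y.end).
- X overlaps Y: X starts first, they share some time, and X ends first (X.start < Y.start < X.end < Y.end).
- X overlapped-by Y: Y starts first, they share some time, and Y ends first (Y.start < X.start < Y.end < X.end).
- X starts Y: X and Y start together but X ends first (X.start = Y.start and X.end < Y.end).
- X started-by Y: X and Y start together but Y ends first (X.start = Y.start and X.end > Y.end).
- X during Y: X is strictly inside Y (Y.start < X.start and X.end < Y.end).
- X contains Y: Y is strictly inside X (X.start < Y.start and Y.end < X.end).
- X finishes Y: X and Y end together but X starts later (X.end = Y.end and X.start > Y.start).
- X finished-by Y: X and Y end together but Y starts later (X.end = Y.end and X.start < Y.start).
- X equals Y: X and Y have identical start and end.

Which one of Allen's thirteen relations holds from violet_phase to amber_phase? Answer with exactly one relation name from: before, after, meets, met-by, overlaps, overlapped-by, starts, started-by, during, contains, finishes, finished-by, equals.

violet_phase = [Fri 01:00, Sun 07:00]; amber_phase = [Thu 02:00, Sat 13:00].
Compare endpoints: violet_phase.start > amber_phase.start, violet_phase.start < amber_phase.end, violet_phase.end > amber_phase.start, violet_phase.end > amber_phase.end.
That pattern is 'overlapped-by'.

overlapped-by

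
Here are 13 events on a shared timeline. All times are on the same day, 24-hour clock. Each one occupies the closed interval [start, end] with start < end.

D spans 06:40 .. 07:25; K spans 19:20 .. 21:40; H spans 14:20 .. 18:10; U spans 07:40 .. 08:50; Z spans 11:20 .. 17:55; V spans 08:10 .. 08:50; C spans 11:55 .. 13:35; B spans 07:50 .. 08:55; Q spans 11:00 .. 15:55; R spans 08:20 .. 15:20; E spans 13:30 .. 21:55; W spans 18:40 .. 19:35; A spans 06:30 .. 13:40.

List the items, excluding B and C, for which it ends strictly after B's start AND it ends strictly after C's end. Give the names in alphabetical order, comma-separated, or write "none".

Conditions: its end is strictly after B's start (X.end > 07:50) AND its end is strictly after C's end (X.end > 13:35).
A: end 13:40 > 07:50? ✓; end 13:40 > 13:35? ✓ → yes.
D: end 07:25 > 07:50? ✗; end 07:25 > 13:35? ✗ → no.
E: end 21:55 > 07:50? ✓; end 21:55 > 13:35? ✓ → yes.
H: end 18:10 > 07:50? ✓; end 18:10 > 13:35? ✓ → yes.
K: end 21:40 > 07:50? ✓; end 21:40 > 13:35? ✓ → yes.
Q: end 15:55 > 07:50? ✓; end 15:55 > 13:35? ✓ → yes.
R: end 15:20 > 07:50? ✓; end 15:20 > 13:35? ✓ → yes.
U: end 08:50 > 07:50? ✓; end 08:50 > 13:35? ✗ → no.
V: end 08:50 > 07:50? ✓; end 08:50 > 13:35? ✗ → no.
W: end 19:35 > 07:50? ✓; end 19:35 > 13:35? ✓ → yes.
Z: end 17:55 > 07:50? ✓; end 17:55 > 13:35? ✓ → yes.
Result: A, E, H, K, Q, R, W, Z.

A, E, H, K, Q, R, W, Z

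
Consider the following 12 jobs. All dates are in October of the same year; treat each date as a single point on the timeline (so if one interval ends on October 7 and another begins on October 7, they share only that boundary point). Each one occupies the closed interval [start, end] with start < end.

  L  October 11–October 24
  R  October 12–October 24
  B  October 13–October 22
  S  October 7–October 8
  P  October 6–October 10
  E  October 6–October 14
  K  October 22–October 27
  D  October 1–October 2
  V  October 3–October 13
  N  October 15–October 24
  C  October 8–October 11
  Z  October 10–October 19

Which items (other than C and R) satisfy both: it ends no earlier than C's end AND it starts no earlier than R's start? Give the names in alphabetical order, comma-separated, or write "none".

Conditions: its end is no earlier than C's end (X.end >= October 11) AND its start is no earlier than R's start (X.start >= October 12).
B: end October 22 >= October 11? ✓; start October 13 >= October 12? ✓ → yes.
D: end October 2 >= October 11? ✗; start October 1 >= October 12? ✗ → no.
E: end October 14 >= October 11? ✓; start October 6 >= October 12? ✗ → no.
K: end October 27 >= October 11? ✓; start October 22 >= October 12? ✓ → yes.
L: end October 24 >= October 11? ✓; start October 11 >= October 12? ✗ → no.
N: end October 24 >= October 11? ✓; start October 15 >= October 12? ✓ → yes.
P: end October 10 >= October 11? ✗; start October 6 >= October 12? ✗ → no.
S: end October 8 >= October 11? ✗; start October 7 >= October 12? ✗ → no.
V: end October 13 >= October 11? ✓; start October 3 >= October 12? ✗ → no.
Z: end October 19 >= October 11? ✓; start October 10 >= October 12? ✗ → no.
Result: B, K, N.

B, K, N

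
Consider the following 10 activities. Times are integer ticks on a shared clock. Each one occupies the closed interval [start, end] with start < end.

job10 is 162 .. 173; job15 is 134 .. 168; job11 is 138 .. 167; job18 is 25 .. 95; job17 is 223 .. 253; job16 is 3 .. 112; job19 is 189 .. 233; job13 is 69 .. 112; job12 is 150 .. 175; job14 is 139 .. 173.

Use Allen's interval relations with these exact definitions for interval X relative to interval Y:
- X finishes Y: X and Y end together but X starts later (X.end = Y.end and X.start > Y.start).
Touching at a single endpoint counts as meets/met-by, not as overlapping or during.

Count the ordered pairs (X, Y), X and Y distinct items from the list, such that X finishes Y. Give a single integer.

Checking all 90 ordered pairs for relation 'finishes'; matching pairs in alphabetical order:
(job10, job14): job10 finishes job14 ✓
(job13, job16): job13 finishes job16 ✓
Count: 2.

2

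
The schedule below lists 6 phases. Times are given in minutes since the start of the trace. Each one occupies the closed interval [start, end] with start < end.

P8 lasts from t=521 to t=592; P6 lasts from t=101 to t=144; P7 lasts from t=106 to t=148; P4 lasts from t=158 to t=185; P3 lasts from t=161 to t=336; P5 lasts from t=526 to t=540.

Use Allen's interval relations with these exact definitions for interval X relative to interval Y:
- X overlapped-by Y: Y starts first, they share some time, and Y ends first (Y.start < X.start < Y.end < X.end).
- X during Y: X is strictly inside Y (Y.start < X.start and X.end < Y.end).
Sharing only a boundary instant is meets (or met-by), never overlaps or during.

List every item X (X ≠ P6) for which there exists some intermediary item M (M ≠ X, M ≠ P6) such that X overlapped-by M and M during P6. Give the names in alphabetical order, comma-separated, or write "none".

none

Target P6 = [t=101, t=144].
Intermediaries M with M during P6: none.
Union: none.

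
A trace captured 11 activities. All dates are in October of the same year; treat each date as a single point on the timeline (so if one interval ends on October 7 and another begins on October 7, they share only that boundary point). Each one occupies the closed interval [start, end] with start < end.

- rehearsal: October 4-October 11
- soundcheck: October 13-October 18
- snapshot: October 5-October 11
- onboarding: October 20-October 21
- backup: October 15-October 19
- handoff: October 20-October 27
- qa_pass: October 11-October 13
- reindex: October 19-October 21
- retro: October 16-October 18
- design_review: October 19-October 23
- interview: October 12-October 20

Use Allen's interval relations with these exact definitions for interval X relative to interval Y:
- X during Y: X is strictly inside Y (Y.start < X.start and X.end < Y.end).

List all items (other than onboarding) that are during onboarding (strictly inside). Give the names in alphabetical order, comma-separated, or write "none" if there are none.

none

Target onboarding = [October 20, October 21].
backup [October 15, October 19] → before → no.
design_review [October 19, October 23] → contains → no.
handoff [October 20, October 27] → started-by → no.
interview [October 12, October 20] → meets → no.
qa_pass [October 11, October 13] → before → no.
rehearsal [October 4, October 11] → before → no.
reindex [October 19, October 21] → finished-by → no.
retro [October 16, October 18] → before → no.
snapshot [October 5, October 11] → before → no.
soundcheck [October 13, October 18] → before → no.
Result: none.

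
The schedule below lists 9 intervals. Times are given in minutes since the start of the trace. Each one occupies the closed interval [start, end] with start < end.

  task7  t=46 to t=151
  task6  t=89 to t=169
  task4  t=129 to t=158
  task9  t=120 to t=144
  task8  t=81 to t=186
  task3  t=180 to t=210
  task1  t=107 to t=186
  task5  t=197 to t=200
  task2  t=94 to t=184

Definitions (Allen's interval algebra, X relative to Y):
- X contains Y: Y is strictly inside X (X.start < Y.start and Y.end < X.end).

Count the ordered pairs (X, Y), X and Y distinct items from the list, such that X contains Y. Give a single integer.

Checking all 72 ordered pairs for relation 'contains'; matching pairs in alphabetical order:
(task1, task4): task1 contains task4 ✓
(task1, task9): task1 contains task9 ✓
(task2, task4): task2 contains task4 ✓
(task2, task9): task2 contains task9 ✓
(task3, task5): task3 contains task5 ✓
(task6, task4): task6 contains task4 ✓
(task6, task9): task6 contains task9 ✓
(task7, task9): task7 contains task9 ✓
(task8, task2): task8 contains task2 ✓
(task8, task4): task8 contains task4 ✓
(task8, task6): task8 contains task6 ✓
(task8, task9): task8 contains task9 ✓
Count: 12.

12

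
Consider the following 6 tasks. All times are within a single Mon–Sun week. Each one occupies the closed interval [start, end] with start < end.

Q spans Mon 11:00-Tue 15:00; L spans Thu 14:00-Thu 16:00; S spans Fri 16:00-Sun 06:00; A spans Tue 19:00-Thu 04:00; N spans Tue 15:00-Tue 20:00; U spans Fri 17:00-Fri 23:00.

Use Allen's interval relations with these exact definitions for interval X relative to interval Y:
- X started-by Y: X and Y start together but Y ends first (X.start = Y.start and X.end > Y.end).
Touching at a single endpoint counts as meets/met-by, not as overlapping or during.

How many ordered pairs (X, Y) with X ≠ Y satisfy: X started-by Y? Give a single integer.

0

Checking all 30 ordered pairs for relation 'started-by'; matching pairs in alphabetical order:
No pair satisfies it.
Count: 0.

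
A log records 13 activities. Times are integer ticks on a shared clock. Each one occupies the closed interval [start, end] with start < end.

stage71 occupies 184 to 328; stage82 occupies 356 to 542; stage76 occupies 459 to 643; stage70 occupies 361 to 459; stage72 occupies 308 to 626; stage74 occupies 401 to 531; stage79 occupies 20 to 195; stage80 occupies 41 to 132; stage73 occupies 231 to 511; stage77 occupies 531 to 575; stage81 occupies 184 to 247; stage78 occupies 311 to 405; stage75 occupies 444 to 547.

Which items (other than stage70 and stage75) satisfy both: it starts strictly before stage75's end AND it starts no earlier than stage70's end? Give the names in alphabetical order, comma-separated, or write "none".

stage76, stage77

Conditions: its start is strictly before stage75's end (X.start < 547) AND its start is no earlier than stage70's end (X.start >= 459).
stage71: start 184 < 547? ✓; start 184 >= 459? ✗ → no.
stage72: start 308 < 547? ✓; start 308 >= 459? ✗ → no.
stage73: start 231 < 547? ✓; start 231 >= 459? ✗ → no.
stage74: start 401 < 547? ✓; start 401 >= 459? ✗ → no.
stage76: start 459 < 547? ✓; start 459 >= 459? ✓ → yes.
stage77: start 531 < 547? ✓; start 531 >= 459? ✓ → yes.
stage78: start 311 < 547? ✓; start 311 >= 459? ✗ → no.
stage79: start 20 < 547? ✓; start 20 >= 459? ✗ → no.
stage80: start 41 < 547? ✓; start 41 >= 459? ✗ → no.
stage81: start 184 < 547? ✓; start 184 >= 459? ✗ → no.
stage82: start 356 < 547? ✓; start 356 >= 459? ✗ → no.
Result: stage76, stage77.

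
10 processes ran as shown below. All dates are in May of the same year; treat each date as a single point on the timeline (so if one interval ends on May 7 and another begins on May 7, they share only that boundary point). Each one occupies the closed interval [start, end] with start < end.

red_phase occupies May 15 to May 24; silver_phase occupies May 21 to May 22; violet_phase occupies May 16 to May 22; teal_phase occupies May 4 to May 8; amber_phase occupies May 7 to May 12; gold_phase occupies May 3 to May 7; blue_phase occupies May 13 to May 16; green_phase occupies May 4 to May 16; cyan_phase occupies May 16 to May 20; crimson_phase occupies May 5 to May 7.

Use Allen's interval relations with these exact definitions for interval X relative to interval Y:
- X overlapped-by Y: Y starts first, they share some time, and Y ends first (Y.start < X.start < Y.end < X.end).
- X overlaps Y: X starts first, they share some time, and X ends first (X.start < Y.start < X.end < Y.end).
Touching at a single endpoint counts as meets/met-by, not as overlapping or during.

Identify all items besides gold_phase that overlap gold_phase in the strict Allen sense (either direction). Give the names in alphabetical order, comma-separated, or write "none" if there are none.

Target gold_phase = [May 3, May 7].
amber_phase [May 7, May 12] → met-by → no.
blue_phase [May 13, May 16] → after → no.
crimson_phase [May 5, May 7] → finishes → no.
cyan_phase [May 16, May 20] → after → no.
green_phase [May 4, May 16] → overlapped-by → yes.
red_phase [May 15, May 24] → after → no.
silver_phase [May 21, May 22] → after → no.
teal_phase [May 4, May 8] → overlapped-by → yes.
violet_phase [May 16, May 22] → after → no.
Result: green_phase, teal_phase.

green_phase, teal_phase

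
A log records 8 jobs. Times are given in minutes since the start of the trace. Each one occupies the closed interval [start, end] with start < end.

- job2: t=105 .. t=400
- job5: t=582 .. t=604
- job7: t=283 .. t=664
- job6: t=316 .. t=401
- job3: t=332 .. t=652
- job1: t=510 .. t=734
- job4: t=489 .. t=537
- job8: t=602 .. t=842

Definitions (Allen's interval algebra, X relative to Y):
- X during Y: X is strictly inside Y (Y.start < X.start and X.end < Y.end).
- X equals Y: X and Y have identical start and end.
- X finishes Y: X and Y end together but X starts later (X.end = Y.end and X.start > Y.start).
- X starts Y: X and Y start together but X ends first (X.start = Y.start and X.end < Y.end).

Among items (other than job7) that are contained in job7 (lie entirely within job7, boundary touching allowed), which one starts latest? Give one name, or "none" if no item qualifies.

Target job7 = [t=283, t=664].
job1 [t=510, t=734] → overlapped-by → excluded.
job2 [t=105, t=400] → overlaps → excluded.
job3 [t=332, t=652] → during → candidate.
job4 [t=489, t=537] → during → candidate.
job5 [t=582, t=604] → during → candidate.
job6 [t=316, t=401] → during → candidate.
job8 [t=602, t=842] → overlapped-by → excluded.
Among candidates, latest start is t=582 → job5.

job5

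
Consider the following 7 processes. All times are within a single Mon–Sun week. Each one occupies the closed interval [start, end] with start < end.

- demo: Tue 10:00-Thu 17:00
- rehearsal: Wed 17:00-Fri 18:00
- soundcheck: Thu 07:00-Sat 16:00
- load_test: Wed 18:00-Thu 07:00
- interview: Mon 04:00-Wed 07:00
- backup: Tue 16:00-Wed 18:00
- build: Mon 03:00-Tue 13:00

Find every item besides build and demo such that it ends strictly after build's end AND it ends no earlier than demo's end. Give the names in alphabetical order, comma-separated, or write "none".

rehearsal, soundcheck

Conditions: its end is strictly after build's end (X.end > Tue 13:00) AND its end is no earlier than demo's end (X.end >= Thu 17:00).
backup: end Wed 18:00 > Tue 13:00? ✓; end Wed 18:00 >= Thu 17:00? ✗ → no.
interview: end Wed 07:00 > Tue 13:00? ✓; end Wed 07:00 >= Thu 17:00? ✗ → no.
load_test: end Thu 07:00 > Tue 13:00? ✓; end Thu 07:00 >= Thu 17:00? ✗ → no.
rehearsal: end Fri 18:00 > Tue 13:00? ✓; end Fri 18:00 >= Thu 17:00? ✓ → yes.
soundcheck: end Sat 16:00 > Tue 13:00? ✓; end Sat 16:00 >= Thu 17:00? ✓ → yes.
Result: rehearsal, soundcheck.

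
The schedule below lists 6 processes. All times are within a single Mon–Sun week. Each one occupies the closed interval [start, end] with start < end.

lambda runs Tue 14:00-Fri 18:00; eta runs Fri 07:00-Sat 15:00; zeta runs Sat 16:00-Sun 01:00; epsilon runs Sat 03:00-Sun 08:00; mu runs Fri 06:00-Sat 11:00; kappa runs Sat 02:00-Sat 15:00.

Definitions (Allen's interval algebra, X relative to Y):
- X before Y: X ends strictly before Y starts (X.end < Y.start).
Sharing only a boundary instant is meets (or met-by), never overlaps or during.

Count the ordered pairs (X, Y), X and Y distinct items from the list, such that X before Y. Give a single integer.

Checking all 30 ordered pairs for relation 'before'; matching pairs in alphabetical order:
(eta, zeta): eta before zeta ✓
(kappa, zeta): kappa before zeta ✓
(lambda, epsilon): lambda before epsilon ✓
(lambda, kappa): lambda before kappa ✓
(lambda, zeta): lambda before zeta ✓
(mu, zeta): mu before zeta ✓
Count: 6.

6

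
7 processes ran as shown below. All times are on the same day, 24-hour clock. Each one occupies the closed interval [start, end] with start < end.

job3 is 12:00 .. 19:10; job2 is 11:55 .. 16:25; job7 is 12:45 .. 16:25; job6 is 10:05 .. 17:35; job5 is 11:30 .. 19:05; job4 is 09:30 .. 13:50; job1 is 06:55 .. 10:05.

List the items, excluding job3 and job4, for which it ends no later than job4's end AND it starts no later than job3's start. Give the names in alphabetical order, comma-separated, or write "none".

job1

Conditions: its end is no later than job4's end (X.end <= 13:50) AND its start is no later than job3's start (X.start <= 12:00).
job1: end 10:05 <= 13:50? ✓; start 06:55 <= 12:00? ✓ → yes.
job2: end 16:25 <= 13:50? ✗; start 11:55 <= 12:00? ✓ → no.
job5: end 19:05 <= 13:50? ✗; start 11:30 <= 12:00? ✓ → no.
job6: end 17:35 <= 13:50? ✗; start 10:05 <= 12:00? ✓ → no.
job7: end 16:25 <= 13:50? ✗; start 12:45 <= 12:00? ✗ → no.
Result: job1.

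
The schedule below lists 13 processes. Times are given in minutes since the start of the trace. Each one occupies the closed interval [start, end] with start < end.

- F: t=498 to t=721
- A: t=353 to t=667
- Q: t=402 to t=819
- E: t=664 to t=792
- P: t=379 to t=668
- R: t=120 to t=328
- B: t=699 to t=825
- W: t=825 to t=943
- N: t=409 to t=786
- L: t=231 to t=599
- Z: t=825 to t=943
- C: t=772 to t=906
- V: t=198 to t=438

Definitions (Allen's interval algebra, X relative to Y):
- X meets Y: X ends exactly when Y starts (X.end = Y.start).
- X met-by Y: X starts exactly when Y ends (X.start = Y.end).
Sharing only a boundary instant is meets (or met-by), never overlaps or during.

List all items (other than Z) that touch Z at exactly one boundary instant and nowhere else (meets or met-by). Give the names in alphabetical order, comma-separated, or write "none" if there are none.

Target Z = [t=825, t=943].
A [t=353, t=667] → before → no.
B [t=699, t=825] → meets → yes.
C [t=772, t=906] → overlaps → no.
E [t=664, t=792] → before → no.
F [t=498, t=721] → before → no.
L [t=231, t=599] → before → no.
N [t=409, t=786] → before → no.
P [t=379, t=668] → before → no.
Q [t=402, t=819] → before → no.
R [t=120, t=328] → before → no.
V [t=198, t=438] → before → no.
W [t=825, t=943] → equals → no.
Result: B.

B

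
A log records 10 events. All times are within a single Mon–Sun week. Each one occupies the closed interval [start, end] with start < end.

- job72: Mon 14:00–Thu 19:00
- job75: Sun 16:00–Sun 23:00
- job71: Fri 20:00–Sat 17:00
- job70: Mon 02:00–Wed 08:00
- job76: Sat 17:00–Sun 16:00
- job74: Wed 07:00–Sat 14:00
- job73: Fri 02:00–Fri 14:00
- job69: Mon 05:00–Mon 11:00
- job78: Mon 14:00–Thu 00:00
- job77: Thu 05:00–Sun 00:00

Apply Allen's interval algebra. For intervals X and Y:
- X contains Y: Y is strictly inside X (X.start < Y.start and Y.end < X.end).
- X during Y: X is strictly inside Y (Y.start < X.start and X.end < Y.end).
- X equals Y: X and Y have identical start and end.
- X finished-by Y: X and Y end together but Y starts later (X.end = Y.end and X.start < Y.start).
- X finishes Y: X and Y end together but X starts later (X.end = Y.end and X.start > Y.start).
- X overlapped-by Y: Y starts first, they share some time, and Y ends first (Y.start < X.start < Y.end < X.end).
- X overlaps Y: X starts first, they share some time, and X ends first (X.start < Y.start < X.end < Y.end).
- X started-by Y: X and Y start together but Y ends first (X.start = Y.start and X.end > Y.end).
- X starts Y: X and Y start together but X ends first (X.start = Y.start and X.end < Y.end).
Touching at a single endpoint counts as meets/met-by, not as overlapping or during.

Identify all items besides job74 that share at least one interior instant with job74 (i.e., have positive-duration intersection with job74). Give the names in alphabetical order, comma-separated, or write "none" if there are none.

job70, job71, job72, job73, job77, job78

Target job74 = [Wed 07:00, Sat 14:00].
job69 [Mon 05:00, Mon 11:00] → before → no.
job70 [Mon 02:00, Wed 08:00] → overlaps → yes.
job71 [Fri 20:00, Sat 17:00] → overlapped-by → yes.
job72 [Mon 14:00, Thu 19:00] → overlaps → yes.
job73 [Fri 02:00, Fri 14:00] → during → yes.
job75 [Sun 16:00, Sun 23:00] → after → no.
job76 [Sat 17:00, Sun 16:00] → after → no.
job77 [Thu 05:00, Sun 00:00] → overlapped-by → yes.
job78 [Mon 14:00, Thu 00:00] → overlaps → yes.
Result: job70, job71, job72, job73, job77, job78.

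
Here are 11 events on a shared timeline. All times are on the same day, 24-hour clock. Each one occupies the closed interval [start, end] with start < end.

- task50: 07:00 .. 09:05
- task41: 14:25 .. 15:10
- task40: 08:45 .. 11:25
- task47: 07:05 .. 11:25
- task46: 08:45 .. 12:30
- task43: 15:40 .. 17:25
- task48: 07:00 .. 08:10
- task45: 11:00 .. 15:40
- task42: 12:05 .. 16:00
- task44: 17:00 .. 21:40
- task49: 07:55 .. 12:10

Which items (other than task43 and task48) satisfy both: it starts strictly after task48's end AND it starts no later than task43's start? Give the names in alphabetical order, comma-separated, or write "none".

task40, task41, task42, task45, task46

Conditions: its start is strictly after task48's end (X.start > 08:10) AND its start is no later than task43's start (X.start <= 15:40).
task40: start 08:45 > 08:10? ✓; start 08:45 <= 15:40? ✓ → yes.
task41: start 14:25 > 08:10? ✓; start 14:25 <= 15:40? ✓ → yes.
task42: start 12:05 > 08:10? ✓; start 12:05 <= 15:40? ✓ → yes.
task44: start 17:00 > 08:10? ✓; start 17:00 <= 15:40? ✗ → no.
task45: start 11:00 > 08:10? ✓; start 11:00 <= 15:40? ✓ → yes.
task46: start 08:45 > 08:10? ✓; start 08:45 <= 15:40? ✓ → yes.
task47: start 07:05 > 08:10? ✗; start 07:05 <= 15:40? ✓ → no.
task49: start 07:55 > 08:10? ✗; start 07:55 <= 15:40? ✓ → no.
task50: start 07:00 > 08:10? ✗; start 07:00 <= 15:40? ✓ → no.
Result: task40, task41, task42, task45, task46.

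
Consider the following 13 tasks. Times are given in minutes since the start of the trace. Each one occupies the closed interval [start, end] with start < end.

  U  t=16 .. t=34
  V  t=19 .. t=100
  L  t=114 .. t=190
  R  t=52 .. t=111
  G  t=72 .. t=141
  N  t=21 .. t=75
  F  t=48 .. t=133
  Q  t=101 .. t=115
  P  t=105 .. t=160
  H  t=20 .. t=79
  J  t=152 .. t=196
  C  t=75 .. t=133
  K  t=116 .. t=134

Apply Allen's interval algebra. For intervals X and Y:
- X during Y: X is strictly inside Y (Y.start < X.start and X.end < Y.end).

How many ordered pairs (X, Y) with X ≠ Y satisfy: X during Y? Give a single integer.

11

Checking all 156 ordered pairs for relation 'during'; matching pairs in alphabetical order:
(C, G): C during G ✓
(H, V): H during V ✓
(K, G): K during G ✓
(K, L): K during L ✓
(K, P): K during P ✓
(N, H): N during H ✓
(N, V): N during V ✓
(Q, C): Q during C ✓
(Q, F): Q during F ✓
(Q, G): Q during G ✓
(R, F): R during F ✓
Count: 11.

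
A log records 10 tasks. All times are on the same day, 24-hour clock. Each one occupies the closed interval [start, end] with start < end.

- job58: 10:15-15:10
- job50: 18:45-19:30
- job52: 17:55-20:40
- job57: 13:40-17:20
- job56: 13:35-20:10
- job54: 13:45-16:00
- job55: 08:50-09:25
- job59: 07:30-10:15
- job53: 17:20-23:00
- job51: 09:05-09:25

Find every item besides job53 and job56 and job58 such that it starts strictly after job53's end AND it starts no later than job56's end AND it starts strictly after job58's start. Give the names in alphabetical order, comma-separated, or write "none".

Conditions: its start is strictly after job53's end (X.start > 23:00) AND its start is no later than job56's end (X.start <= 20:10) AND its start is strictly after job58's start (X.start > 10:15).
job50: start 18:45 > 23:00? ✗; start 18:45 <= 20:10? ✓; start 18:45 > 10:15? ✓ → no.
job51: start 09:05 > 23:00? ✗; start 09:05 <= 20:10? ✓; start 09:05 > 10:15? ✗ → no.
job52: start 17:55 > 23:00? ✗; start 17:55 <= 20:10? ✓; start 17:55 > 10:15? ✓ → no.
job54: start 13:45 > 23:00? ✗; start 13:45 <= 20:10? ✓; start 13:45 > 10:15? ✓ → no.
job55: start 08:50 > 23:00? ✗; start 08:50 <= 20:10? ✓; start 08:50 > 10:15? ✗ → no.
job57: start 13:40 > 23:00? ✗; start 13:40 <= 20:10? ✓; start 13:40 > 10:15? ✓ → no.
job59: start 07:30 > 23:00? ✗; start 07:30 <= 20:10? ✓; start 07:30 > 10:15? ✗ → no.
Result: none.

none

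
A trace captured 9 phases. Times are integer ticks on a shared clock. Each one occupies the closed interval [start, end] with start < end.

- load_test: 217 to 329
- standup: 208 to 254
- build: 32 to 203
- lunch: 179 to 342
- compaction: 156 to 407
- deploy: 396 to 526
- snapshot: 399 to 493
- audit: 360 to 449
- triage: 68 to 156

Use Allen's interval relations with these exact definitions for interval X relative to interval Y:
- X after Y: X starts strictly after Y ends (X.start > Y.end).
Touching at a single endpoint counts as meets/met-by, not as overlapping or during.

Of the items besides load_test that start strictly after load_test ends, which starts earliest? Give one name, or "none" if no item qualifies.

audit

Target load_test = [217, 329].
audit [360, 449] → after → candidate.
build [32, 203] → before → excluded.
compaction [156, 407] → contains → excluded.
deploy [396, 526] → after → candidate.
lunch [179, 342] → contains → excluded.
snapshot [399, 493] → after → candidate.
standup [208, 254] → overlaps → excluded.
triage [68, 156] → before → excluded.
Among candidates, earliest start is 360 → audit.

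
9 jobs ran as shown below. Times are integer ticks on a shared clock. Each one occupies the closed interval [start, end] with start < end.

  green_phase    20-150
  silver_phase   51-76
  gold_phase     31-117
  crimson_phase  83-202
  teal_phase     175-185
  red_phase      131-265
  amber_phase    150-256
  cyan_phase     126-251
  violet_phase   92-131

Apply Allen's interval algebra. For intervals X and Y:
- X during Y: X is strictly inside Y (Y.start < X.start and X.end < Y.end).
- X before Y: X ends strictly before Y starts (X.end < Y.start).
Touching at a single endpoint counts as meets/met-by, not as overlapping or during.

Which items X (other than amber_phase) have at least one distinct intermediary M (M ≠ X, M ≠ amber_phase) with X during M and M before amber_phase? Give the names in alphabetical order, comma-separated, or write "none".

silver_phase

Target amber_phase = [150, 256].
Intermediaries M with M before amber_phase: gold_phase, silver_phase, violet_phase.
Via gold_phase — items with X during gold_phase: silver_phase.
Via silver_phase — items with X during silver_phase: none.
Via violet_phase — items with X during violet_phase: none.
Union: silver_phase.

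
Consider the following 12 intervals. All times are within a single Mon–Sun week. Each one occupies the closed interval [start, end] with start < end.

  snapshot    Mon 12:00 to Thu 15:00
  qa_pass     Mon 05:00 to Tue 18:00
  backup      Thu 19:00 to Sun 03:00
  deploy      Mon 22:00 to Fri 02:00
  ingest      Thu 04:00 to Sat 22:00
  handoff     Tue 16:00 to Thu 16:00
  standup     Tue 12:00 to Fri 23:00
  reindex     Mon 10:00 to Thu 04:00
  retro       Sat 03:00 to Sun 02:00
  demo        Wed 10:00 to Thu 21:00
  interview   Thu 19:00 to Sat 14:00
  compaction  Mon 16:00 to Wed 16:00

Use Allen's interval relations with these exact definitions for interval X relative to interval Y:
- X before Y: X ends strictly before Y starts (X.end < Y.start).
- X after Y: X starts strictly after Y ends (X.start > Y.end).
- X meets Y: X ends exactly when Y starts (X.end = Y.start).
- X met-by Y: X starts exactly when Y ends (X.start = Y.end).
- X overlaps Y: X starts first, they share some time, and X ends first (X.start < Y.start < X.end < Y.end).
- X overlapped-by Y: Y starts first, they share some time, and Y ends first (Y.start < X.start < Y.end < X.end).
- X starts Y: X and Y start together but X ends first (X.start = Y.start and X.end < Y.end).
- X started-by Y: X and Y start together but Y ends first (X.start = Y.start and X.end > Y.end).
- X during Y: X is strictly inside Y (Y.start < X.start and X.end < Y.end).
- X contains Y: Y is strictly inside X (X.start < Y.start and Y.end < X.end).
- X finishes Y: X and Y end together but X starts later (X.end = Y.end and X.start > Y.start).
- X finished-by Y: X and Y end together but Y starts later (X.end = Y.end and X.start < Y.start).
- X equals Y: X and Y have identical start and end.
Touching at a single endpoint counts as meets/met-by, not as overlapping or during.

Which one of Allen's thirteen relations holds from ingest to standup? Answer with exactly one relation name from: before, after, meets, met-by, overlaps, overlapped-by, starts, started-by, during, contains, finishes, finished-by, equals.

overlapped-by

ingest = [Thu 04:00, Sat 22:00]; standup = [Tue 12:00, Fri 23:00].
Compare endpoints: ingest.start > standup.start, ingest.start < standup.end, ingest.end > standup.start, ingest.end > standup.end.
That pattern is 'overlapped-by'.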